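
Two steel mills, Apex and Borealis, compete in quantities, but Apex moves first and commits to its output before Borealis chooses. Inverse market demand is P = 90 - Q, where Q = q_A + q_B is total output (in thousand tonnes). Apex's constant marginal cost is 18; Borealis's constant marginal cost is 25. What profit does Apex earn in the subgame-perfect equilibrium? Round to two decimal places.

780.13

The follower Borealis best-responds to any q_A: π_B = (90 - Q)q_B - 25q_B.
Follower FOC: 65 - q_A - 2q_B = 0, so q_B(q_A) = (65 - q_A)/2.
Apex substitutes q_B(q_A) into its own profit: π_A = q_A(90 - q_A - (65 - q_A)/2) - 18q_A = (115/2 - (1/2)q_A)q_A - 18q_A.
Maximising: ∂π_A/∂q_A = 79/2 - q_A = 0, giving q_A = 79/2.
Then q_B = (65 - 79/2)/2 = 51/4.
Price P = 90 - 209/4 = 151/4.
Apex's profit: (151/4 - 18)·(79/2) = 780.1250.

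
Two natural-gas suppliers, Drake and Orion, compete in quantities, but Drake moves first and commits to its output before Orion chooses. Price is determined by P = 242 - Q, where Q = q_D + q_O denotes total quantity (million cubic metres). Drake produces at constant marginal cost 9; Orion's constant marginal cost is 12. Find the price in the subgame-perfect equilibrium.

Solve by backward induction. Given q_D, the follower Orion maximises π_O = (242 - q_D - q_O)q_O - 12q_O.
Setting the follower's marginal profit to zero, 230 - q_D - 2q_O = 0, i.e. q_O = (230 - q_D)/2.
Drake substitutes q_O(q_D) into its own profit: π_D = q_D(242 - q_D - (230 - q_D)/2) - 9q_D = (127 - (1/2)q_D)q_D - 9q_D.
Leader FOC: 118 - q_D = 0, so q_D = 118.
Then q_O = (230 - 118)/2 = 56.
Total output Q = 174, so price P = 242 - 174 = 68.

68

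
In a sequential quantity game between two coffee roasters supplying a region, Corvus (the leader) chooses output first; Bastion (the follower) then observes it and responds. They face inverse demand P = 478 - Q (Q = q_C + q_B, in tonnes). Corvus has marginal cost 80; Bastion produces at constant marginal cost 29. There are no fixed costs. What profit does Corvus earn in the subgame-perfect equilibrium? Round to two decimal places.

15051.13

The follower Bastion best-responds to any q_C: π_B = (478 - Q)q_B - 29q_B.
Setting the follower's marginal profit to zero, 449 - q_C - 2q_B = 0, i.e. q_B = (449 - q_C)/2.
The leader anticipates this reaction. Substituting into P = 478 - Q gives P = 507/2 - (1/2)q_C, so π_C = (507/2 - (1/2)q_C)q_C - 80q_C.
Maximising: ∂π_C/∂q_C = 347/2 - q_C = 0, giving q_C = 347/2.
Then q_B = (449 - 347/2)/2 = 551/4.
Price P = 478 - 1245/4 = 667/4.
Corvus's profit: (667/4 - 80)·(347/2) = 15051.1250.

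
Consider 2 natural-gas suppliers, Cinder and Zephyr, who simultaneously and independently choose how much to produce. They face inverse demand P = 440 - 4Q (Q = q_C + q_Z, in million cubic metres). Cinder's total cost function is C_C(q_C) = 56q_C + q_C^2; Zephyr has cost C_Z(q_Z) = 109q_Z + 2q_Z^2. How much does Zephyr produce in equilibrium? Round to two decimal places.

17.06

Cinder's profit: π_C = (440 - 4Q)q_C - (56q_C + q_C²). Setting ∂π_C/∂q_C = 0: 384 - 10q_C - 4(q_Z) = 0.
Zephyr's first-order condition: 331 - 12q_Z - 4(q_C) = 0.
Best responses: q_C = (384 - 4q_Z)/10, q_Z = (331 - 4q_C)/12.
Substituting one into the other gives q_C = 821/26 and q_Z = 887/52.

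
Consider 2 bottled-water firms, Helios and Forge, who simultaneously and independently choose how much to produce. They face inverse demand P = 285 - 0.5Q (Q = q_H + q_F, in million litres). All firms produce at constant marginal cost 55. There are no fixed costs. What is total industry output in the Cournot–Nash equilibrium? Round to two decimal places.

306.67

Each firm earns π_i = (285 - 0.5Q)q_i - 55q_i.
First-order condition (treating rivals' output as given): 230 - q_i - (1/2)q_j = 0.
By symmetry each firm produces the same amount; substituting q_j = q_i yields q_i = 230/(3/2) = 460/3.
Total output Q = 460/3 + 460/3 = 920/3.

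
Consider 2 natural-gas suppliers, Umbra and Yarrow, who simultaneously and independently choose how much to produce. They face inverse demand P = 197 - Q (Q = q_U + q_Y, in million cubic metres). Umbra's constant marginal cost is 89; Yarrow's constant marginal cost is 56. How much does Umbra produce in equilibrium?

25

Umbra's profit: π_U = (197 - Q)q_U - (89q_U). Setting ∂π_U/∂q_U = 0: 108 - 2q_U - (q_Y) = 0.
Yarrow's profit: π_Y = (197 - Q)q_Y - (56q_Y). Setting ∂π_Y/∂q_Y = 0: 141 - 2q_Y - (q_U) = 0.
Best responses: q_U = (108 - q_Y)/2, q_Y = (141 - q_U)/2.
Substituting one into the other gives q_U = 25 and q_Y = 58.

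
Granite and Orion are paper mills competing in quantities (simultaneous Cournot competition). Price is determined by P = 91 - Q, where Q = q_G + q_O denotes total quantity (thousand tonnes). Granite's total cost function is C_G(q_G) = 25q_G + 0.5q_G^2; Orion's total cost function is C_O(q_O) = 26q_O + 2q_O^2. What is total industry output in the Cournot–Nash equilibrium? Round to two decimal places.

Granite's profit: π_G = (91 - Q)q_G - (25q_G + (1/2)q_G²). Setting ∂π_G/∂q_G = 0: 66 - 3q_G - (q_O) = 0.
Orion's first-order condition: 65 - 6q_O - (q_G) = 0.
So q_G = (66 - q_O)/3 and q_O = (65 - q_G)/6.
Solving the pair: q_G = 331/17, q_O = 129/17.
Total output Q = 331/17 + 129/17 = 460/17.

27.06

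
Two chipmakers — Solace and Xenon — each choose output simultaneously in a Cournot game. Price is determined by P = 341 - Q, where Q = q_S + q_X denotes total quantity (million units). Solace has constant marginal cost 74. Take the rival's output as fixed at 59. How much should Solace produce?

104

With the rival's output fixed at 59, Solace's profit is π_S = (341 - 59 - q_S)q_S - (74q_S) = (282 - q_S)q_S - (74q_S).
∂π_S/∂q_S = 208 - 2q_S = 0, so q_S = 104.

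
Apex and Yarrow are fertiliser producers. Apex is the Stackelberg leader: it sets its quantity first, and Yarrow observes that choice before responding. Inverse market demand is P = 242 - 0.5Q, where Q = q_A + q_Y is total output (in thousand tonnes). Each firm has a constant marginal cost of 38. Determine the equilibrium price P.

89

The follower Yarrow best-responds to any q_A: π_Y = (242 - 0.5Q)q_Y - 38q_Y.
Setting the follower's marginal profit to zero, 204 - (1/2)q_A - q_Y = 0, i.e. q_Y = (204 - (1/2)q_A).
The leader anticipates this reaction. Substituting into P = 242 - 0.5Q gives P = 140 - (1/4)q_A, so π_A = (140 - (1/4)q_A)q_A - 38q_A.
The leader's first-order condition 102 - (1/2)q_A = 0 yields q_A = 204.
Then q_Y = (204 - (1/2)·204) = 102.
Total output Q = 306, so price P = 242 - (1/2)·306 = 89.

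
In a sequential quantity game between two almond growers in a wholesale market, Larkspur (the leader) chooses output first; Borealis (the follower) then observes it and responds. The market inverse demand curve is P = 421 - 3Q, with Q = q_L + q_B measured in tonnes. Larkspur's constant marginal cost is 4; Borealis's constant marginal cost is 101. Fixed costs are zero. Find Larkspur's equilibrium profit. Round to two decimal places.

11008.17

Solve by backward induction. Given q_L, the follower Borealis maximises π_B = (421 - 3q_L - 3q_B)q_B - 101q_B.
Setting the follower's marginal profit to zero, 320 - 3q_L - 6q_B = 0, i.e. q_B = (320 - 3q_L)/6.
Larkspur substitutes q_B(q_L) into its own profit: π_L = q_L(421 - 3q_L - (320 - 3q_L)/2) - 4q_L = (261 - (3/2)q_L)q_L - 4q_L.
Leader FOC: 257 - 3q_L = 0, so q_L = 257/3.
Then q_B = (320 - 3·(257/3))/6 = 21/2.
Price P = 421 - 3·(577/6) = 265/2.
Larkspur's profit: (265/2 - 4)·(257/3) = 11008.1667.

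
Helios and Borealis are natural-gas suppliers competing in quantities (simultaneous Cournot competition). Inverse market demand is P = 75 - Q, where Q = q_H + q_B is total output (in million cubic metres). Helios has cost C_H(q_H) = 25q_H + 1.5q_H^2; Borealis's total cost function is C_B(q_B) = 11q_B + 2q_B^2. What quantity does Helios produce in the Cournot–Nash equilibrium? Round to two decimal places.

Helios's profit: π_H = (75 - Q)q_H - (25q_H + (3/2)q_H²). Setting ∂π_H/∂q_H = 0: 50 - 5q_H - (q_B) = 0.
Borealis's profit: π_B = (75 - Q)q_B - (11q_B + 2q_B²). Setting ∂π_B/∂q_B = 0: 64 - 6q_B - (q_H) = 0.
Best responses: q_H = (50 - q_B)/5, q_B = (64 - q_H)/6.
Substituting one into the other gives q_H = 236/29 and q_B = 270/29.

8.14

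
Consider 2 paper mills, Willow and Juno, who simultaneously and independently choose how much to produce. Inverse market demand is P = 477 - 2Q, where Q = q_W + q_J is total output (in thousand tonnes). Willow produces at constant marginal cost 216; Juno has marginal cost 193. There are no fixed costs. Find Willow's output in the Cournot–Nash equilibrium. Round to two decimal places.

Willow's profit: π_W = (477 - 2Q)q_W - (216q_W). Setting ∂π_W/∂q_W = 0: 261 - 4q_W - 2(q_J) = 0.
Juno's profit: π_J = (477 - 2Q)q_J - (193q_J). Setting ∂π_J/∂q_J = 0: 284 - 4q_J - 2(q_W) = 0.
Rearranging gives the reaction functions q_W = (261 - 2q_J)/4 and q_J = (284 - 2q_W)/4.
Substituting one into the other gives q_W = 119/3 and q_J = 307/6.

39.67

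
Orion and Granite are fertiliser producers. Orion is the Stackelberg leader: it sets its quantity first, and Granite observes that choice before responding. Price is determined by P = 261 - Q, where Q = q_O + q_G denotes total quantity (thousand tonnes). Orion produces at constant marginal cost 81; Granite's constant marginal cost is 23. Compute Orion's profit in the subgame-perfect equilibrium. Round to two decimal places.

1860.50

Solve by backward induction. Given q_O, the follower Granite maximises π_G = (261 - q_O - q_G)q_G - 23q_G.
∂π_G/∂q_G = 238 - q_O - 2q_G = 0 gives the reaction function q_G = (238 - q_O)/2.
Orion substitutes q_G(q_O) into its own profit: π_O = q_O(261 - q_O - (238 - q_O)/2) - 81q_O = (142 - (1/2)q_O)q_O - 81q_O.
Leader FOC: 61 - q_O = 0, so q_O = 61.
Then q_G = (238 - 61)/2 = 177/2.
Price P = 261 - 299/2 = 223/2.
Orion's profit: (223/2 - 81)·61 = 1860.5000.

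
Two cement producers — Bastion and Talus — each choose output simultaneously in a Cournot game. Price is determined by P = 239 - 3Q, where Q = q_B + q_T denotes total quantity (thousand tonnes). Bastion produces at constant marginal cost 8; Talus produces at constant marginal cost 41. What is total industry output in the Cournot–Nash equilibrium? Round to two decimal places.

Bastion's profit: π_B = (239 - 3Q)q_B - (8q_B). Setting ∂π_B/∂q_B = 0: 231 - 6q_B - 3(q_T) = 0.
Talus's profit: π_T = (239 - 3Q)q_T - (41q_T). Setting ∂π_T/∂q_T = 0: 198 - 6q_T - 3(q_B) = 0.
So q_B = (231 - 3q_T)/6 and q_T = (198 - 3q_B)/6.
Solving the pair: q_B = 88/3, q_T = 55/3.
Total output Q = 88/3 + 55/3 = 143/3.

47.67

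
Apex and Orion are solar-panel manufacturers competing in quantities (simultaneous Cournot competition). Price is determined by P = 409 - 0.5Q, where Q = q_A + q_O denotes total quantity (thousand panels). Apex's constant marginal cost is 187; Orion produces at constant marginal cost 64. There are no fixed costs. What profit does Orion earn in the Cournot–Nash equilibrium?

Apex's profit: π_A = (409 - 0.5Q)q_A - (187q_A). Setting ∂π_A/∂q_A = 0: 222 - q_A - (1/2)(q_O) = 0.
Orion's profit: π_O = (409 - 0.5Q)q_O - (64q_O). Setting ∂π_O/∂q_O = 0: 345 - q_O - (1/2)(q_A) = 0.
Best responses: q_A = (222 - (1/2)q_O), q_O = (345 - (1/2)q_A).
Substituting one into the other gives q_A = 66 and q_O = 312.
Price P = 409 - (1/2)·378 = 220.
Orion's profit: (220 - 64)·312 = 48672.

48672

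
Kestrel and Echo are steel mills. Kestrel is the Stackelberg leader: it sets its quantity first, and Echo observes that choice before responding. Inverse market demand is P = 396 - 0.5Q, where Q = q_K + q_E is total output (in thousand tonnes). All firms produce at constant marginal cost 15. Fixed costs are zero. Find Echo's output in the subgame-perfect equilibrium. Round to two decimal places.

190.50

Solve by backward induction. Given q_K, the follower Echo maximises π_E = (396 - (1/2)q_K - (1/2)q_E)q_E - 15q_E.
Follower FOC: 381 - (1/2)q_K - q_E = 0, so q_E(q_K) = (381 - (1/2)q_K).
Kestrel substitutes q_E(q_K) into its own profit: π_K = q_K(396 - (1/2)q_K - (381 - (1/2)q_K)/2) - 15q_K = (411/2 - (1/4)q_K)q_K - 15q_K.
Maximising: ∂π_K/∂q_K = 381/2 - (1/2)q_K = 0, giving q_K = 381.
Then q_E = (381 - (1/2)·381) = 381/2.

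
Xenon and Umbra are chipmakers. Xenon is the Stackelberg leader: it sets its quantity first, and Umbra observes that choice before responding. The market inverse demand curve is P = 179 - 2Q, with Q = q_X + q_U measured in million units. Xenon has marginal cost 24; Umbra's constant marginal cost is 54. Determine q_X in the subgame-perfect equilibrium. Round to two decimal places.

The follower Umbra best-responds to any q_X: π_U = (179 - 2Q)q_U - 54q_U.
Follower FOC: 125 - 2q_X - 4q_U = 0, so q_U(q_X) = (125 - 2q_X)/4.
Xenon substitutes q_U(q_X) into its own profit: π_X = q_X(179 - 2q_X - (125 - 2q_X)/2) - 24q_X = (233/2 - q_X)q_X - 24q_X.
The leader's first-order condition 185/2 - 2q_X = 0 yields q_X = 185/4.
Then q_U = (125 - 2·(185/4))/4 = 65/8.

46.25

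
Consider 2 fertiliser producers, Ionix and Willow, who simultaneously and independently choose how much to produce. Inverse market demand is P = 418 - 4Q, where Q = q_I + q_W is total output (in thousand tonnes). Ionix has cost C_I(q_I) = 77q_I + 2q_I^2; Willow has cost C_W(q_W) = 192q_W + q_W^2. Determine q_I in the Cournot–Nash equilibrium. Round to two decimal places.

24.10

Ionix's profit: π_I = (418 - 4Q)q_I - (77q_I + 2q_I²). Setting ∂π_I/∂q_I = 0: 341 - 12q_I - 4(q_W) = 0.
Willow's profit: π_W = (418 - 4Q)q_W - (192q_W + q_W²). Setting ∂π_W/∂q_W = 0: 226 - 10q_W - 4(q_I) = 0.
Rearranging gives the reaction functions q_I = (341 - 4q_W)/12 and q_W = (226 - 4q_I)/10.
Solving the pair: q_I = 1253/52, q_W = 337/26.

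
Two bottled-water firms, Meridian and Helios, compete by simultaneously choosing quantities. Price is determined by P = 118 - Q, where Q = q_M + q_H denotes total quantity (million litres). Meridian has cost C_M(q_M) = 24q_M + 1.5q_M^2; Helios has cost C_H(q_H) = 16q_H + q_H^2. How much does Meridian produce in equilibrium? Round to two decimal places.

14.42

Meridian's profit: π_M = (118 - Q)q_M - (24q_M + (3/2)q_M²). Setting ∂π_M/∂q_M = 0: 94 - 5q_M - (q_H) = 0.
Helios's profit: π_H = (118 - Q)q_H - (16q_H + q_H²). Setting ∂π_H/∂q_H = 0: 102 - 4q_H - (q_M) = 0.
Best responses: q_M = (94 - q_H)/5, q_H = (102 - q_M)/4.
Substituting one into the other gives q_M = 274/19 and q_H = 416/19.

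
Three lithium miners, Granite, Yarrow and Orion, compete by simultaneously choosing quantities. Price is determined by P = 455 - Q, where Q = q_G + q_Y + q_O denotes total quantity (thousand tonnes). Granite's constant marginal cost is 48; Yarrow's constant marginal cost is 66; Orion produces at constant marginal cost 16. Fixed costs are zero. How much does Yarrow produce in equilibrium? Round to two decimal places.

80.25

Granite's profit: π_G = (455 - Q)q_G - (48q_G). Setting ∂π_G/∂q_G = 0: 407 - 2q_G - (q_Y + q_O) = 0.
Yarrow's profit: π_Y = (455 - Q)q_Y - (66q_Y). Setting ∂π_Y/∂q_Y = 0: 389 - 2q_Y - (q_G + q_O) = 0.
Orion's profit: π_O = (455 - Q)q_O - (16q_O). Setting ∂π_O/∂q_O = 0: 439 - 2q_O - (q_G + q_Y) = 0.
Adding the 3 conditions: 1235 − 2Q − 2Q = 0, i.e. Q = 1235/4.
Back-substituting: q_G = (407 − 1235/4) = 393/4, q_Y = (389 − 1235/4) = 321/4, q_O = (439 − 1235/4) = 521/4.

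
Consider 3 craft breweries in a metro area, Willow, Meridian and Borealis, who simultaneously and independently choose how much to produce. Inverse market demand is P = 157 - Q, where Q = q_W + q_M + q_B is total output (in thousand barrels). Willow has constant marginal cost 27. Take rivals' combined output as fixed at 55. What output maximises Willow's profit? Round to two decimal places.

37.50

With rivals' combined output fixed at 55, Willow's profit is π_W = (157 - 55 - q_W)q_W - (27q_W) = (102 - q_W)q_W - (27q_W).
∂π_W/∂q_W = 75 - 2q_W = 0, so q_W = 75/2.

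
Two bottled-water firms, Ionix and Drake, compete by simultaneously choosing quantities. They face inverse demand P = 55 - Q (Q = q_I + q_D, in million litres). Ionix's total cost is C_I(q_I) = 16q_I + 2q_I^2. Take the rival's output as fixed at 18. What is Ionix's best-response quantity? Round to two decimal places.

With the rival's output fixed at 18, Ionix's profit is π_I = (55 - 18 - q_I)q_I - (16q_I + 2q_I²) = (37 - q_I)q_I - (16q_I + 2q_I²).
∂π_I/∂q_I = 21 - 6q_I = 0, so q_I = 7/2.

3.50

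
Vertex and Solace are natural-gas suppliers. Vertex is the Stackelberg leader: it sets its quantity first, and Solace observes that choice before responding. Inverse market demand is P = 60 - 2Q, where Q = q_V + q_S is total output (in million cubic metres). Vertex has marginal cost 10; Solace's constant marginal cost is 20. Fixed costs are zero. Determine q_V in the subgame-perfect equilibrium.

The follower Solace best-responds to any q_V: π_S = (60 - 2Q)q_S - 20q_S.
Follower FOC: 40 - 2q_V - 4q_S = 0, so q_S(q_V) = (40 - 2q_V)/4.
Vertex substitutes q_S(q_V) into its own profit: π_V = q_V(60 - 2q_V - (40 - 2q_V)/2) - 10q_V = (40 - q_V)q_V - 10q_V.
Maximising: ∂π_V/∂q_V = 30 - 2q_V = 0, giving q_V = 15.
Then q_S = (40 - 2·15)/4 = 5/2.

15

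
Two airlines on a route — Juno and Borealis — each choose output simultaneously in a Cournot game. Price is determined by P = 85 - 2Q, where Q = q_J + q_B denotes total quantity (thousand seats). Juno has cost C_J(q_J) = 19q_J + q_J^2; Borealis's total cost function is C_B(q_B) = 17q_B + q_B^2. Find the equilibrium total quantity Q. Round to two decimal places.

Juno's profit: π_J = (85 - 2Q)q_J - (19q_J + q_J²). Setting ∂π_J/∂q_J = 0: 66 - 6q_J - 2(q_B) = 0.
Borealis's first-order condition: 68 - 6q_B - 2(q_J) = 0.
Best responses: q_J = (66 - 2q_B)/6, q_B = (68 - 2q_J)/6.
Substituting one into the other gives q_J = 65/8 and q_B = 69/8.
Total output Q = 65/8 + 69/8 = 67/4.

16.75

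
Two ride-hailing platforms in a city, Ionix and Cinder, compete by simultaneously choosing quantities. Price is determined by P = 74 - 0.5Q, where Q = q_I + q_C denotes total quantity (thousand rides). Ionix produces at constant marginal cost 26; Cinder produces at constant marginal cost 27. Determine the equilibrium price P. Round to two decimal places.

42.33

Ionix's profit: π_I = (74 - 0.5Q)q_I - (26q_I). Setting ∂π_I/∂q_I = 0: 48 - q_I - (1/2)(q_C) = 0.
Cinder's profit: π_C = (74 - 0.5Q)q_C - (27q_C). Setting ∂π_C/∂q_C = 0: 47 - q_C - (1/2)(q_I) = 0.
So q_I = (48 - (1/2)q_C) and q_C = (47 - (1/2)q_I).
Substituting one into the other gives q_I = 98/3 and q_C = 92/3.
Total output Q = 190/3, so price P = 74 - (1/2)·(190/3) = 127/3.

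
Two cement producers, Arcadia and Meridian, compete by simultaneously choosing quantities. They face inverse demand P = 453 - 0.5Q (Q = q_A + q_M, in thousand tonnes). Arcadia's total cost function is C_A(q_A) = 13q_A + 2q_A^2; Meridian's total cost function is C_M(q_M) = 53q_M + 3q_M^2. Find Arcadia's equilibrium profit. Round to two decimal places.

Arcadia's profit: π_A = (453 - 0.5Q)q_A - (13q_A + 2q_A²). Setting ∂π_A/∂q_A = 0: 440 - 5q_A - (1/2)(q_M) = 0.
Meridian's profit: π_M = (453 - 0.5Q)q_M - (53q_M + 3q_M²). Setting ∂π_M/∂q_M = 0: 400 - 7q_M - (1/2)(q_A) = 0.
So q_A = (440 - (1/2)q_M)/5 and q_M = (400 - (1/2)q_A)/7.
Solving the pair: q_A = 82.8777, q_M = 51.2230.
Price P = 453 - (1/2)·134.1007 = 385.9496.
Arcadia's profit: 385.9496·82.8777 - 13·82.8777 - 2·82.8777² = 17171.7820.

17171.78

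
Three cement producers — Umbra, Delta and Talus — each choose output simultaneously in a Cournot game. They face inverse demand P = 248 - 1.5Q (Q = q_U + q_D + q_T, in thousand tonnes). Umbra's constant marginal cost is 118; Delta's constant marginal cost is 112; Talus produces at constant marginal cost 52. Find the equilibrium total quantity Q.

77

Umbra's profit: π_U = (248 - 1.5Q)q_U - (118q_U). Setting ∂π_U/∂q_U = 0: 130 - 3q_U - (3/2)(q_D + q_T) = 0.
Delta's profit: π_D = (248 - 1.5Q)q_D - (112q_D). Setting ∂π_D/∂q_D = 0: 136 - 3q_D - (3/2)(q_U + q_T) = 0.
Talus's first-order condition: 196 - 3q_T - (3/2)(q_U + q_D) = 0.
Adding the 3 conditions: 462 − 3Q − 3Q = 0, i.e. Q = 77.
Back-substituting: q_U = (130 − 231/2)/(3/2) = 29/3, q_D = (136 − 231/2)/(3/2) = 41/3, q_T = (196 − 231/2)/(3/2) = 161/3.
Total output Q = 29/3 + 41/3 + 161/3 = 77.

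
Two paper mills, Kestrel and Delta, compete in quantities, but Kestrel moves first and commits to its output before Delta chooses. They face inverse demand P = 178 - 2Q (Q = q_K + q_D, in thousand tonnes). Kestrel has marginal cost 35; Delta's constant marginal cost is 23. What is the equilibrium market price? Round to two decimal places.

67.75

Solve by backward induction. Given q_K, the follower Delta maximises π_D = (178 - 2q_K - 2q_D)q_D - 23q_D.
∂π_D/∂q_D = 155 - 2q_K - 4q_D = 0 gives the reaction function q_D = (155 - 2q_K)/4.
Kestrel substitutes q_D(q_K) into its own profit: π_K = q_K(178 - 2q_K - (155 - 2q_K)/2) - 35q_K = (201/2 - q_K)q_K - 35q_K.
Leader FOC: 131/2 - 2q_K = 0, so q_K = 131/4.
Then q_D = (155 - 2·(131/4))/4 = 179/8.
Total output Q = 441/8, so price P = 178 - 2·(441/8) = 271/4.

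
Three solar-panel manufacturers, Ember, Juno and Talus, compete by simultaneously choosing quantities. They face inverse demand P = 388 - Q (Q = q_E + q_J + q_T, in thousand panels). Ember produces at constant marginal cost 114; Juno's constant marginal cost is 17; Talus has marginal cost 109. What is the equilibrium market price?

157

Ember's profit: π_E = (388 - Q)q_E - (114q_E). Setting ∂π_E/∂q_E = 0: 274 - 2q_E - (q_J + q_T) = 0.
Juno's first-order condition: 371 - 2q_J - (q_E + q_T) = 0.
Talus's profit: π_T = (388 - Q)q_T - (109q_T). Setting ∂π_T/∂q_T = 0: 279 - 2q_T - (q_E + q_J) = 0.
Adding the 3 conditions: 924 − 2Q − 2Q = 0, i.e. Q = 231.
Back-substituting: q_E = (274 − 231) = 43, q_J = (371 − 231) = 140, q_T = (279 − 231) = 48.
Total output Q = 231, so price P = 388 - 231 = 157.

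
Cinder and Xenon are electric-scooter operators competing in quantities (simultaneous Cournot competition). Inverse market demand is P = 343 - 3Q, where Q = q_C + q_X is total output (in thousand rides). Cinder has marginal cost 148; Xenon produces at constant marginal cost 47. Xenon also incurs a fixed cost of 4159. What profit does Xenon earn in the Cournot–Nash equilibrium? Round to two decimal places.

1678.37

Cinder's profit: π_C = (343 - 3Q)q_C - (148q_C). Setting ∂π_C/∂q_C = 0: 195 - 6q_C - 3(q_X) = 0.
Xenon's first-order condition: 296 - 6q_X - 3(q_C) = 0.
So q_C = (195 - 3q_X)/6 and q_X = (296 - 3q_C)/6.
Solving the pair: q_C = 94/9, q_X = 397/9.
Price P = 343 - 3·(491/9) = 538/3.
Xenon's profit: (538/3 - 47)·(397/9) - 4159 = 1678.3704.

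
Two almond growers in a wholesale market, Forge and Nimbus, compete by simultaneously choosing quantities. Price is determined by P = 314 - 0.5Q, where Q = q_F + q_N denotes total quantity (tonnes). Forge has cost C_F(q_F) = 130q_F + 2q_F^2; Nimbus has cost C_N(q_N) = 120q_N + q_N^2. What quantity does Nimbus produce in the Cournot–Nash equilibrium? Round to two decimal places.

Forge's profit: π_F = (314 - 0.5Q)q_F - (130q_F + 2q_F²). Setting ∂π_F/∂q_F = 0: 184 - 5q_F - (1/2)(q_N) = 0.
Nimbus's profit: π_N = (314 - 0.5Q)q_N - (120q_N + q_N²). Setting ∂π_N/∂q_N = 0: 194 - 3q_N - (1/2)(q_F) = 0.
Best responses: q_F = (184 - (1/2)q_N)/5, q_N = (194 - (1/2)q_F)/3.
Solving the pair: q_F = 1820/59, q_N = 59.5254.

59.53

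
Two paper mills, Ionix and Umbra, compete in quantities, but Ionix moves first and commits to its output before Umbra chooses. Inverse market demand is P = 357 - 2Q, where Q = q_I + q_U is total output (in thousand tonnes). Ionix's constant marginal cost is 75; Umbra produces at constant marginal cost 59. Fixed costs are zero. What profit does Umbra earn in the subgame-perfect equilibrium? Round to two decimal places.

3403.13

Solve by backward induction. Given q_I, the follower Umbra maximises π_U = (357 - 2q_I - 2q_U)q_U - 59q_U.
Follower FOC: 298 - 2q_I - 4q_U = 0, so q_U(q_I) = (298 - 2q_I)/4.
The leader anticipates this reaction. Substituting into P = 357 - 2Q gives P = 208 - q_I, so π_I = (208 - q_I)q_I - 75q_I.
Maximising: ∂π_I/∂q_I = 133 - 2q_I = 0, giving q_I = 133/2.
Then q_U = (298 - 2·(133/2))/4 = 165/4.
Price P = 357 - 2·(431/4) = 283/2.
Umbra's profit: (283/2 - 59)·(165/4) = 3403.1250.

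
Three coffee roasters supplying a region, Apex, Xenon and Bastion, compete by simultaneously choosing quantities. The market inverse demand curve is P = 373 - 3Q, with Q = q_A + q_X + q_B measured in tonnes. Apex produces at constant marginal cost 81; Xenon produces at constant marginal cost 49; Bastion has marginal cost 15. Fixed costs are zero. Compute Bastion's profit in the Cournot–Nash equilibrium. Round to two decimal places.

Apex's profit: π_A = (373 - 3Q)q_A - (81q_A). Setting ∂π_A/∂q_A = 0: 292 - 6q_A - 3(q_X + q_B) = 0.
Xenon's profit: π_X = (373 - 3Q)q_X - (49q_X). Setting ∂π_X/∂q_X = 0: 324 - 6q_X - 3(q_A + q_B) = 0.
Bastion's profit: π_B = (373 - 3Q)q_B - (15q_B). Setting ∂π_B/∂q_B = 0: 358 - 6q_B - 3(q_A + q_X) = 0.
Summing all 3 equations gives 974 − 12Q = 0, hence Q = 487/6.
Back-substituting: q_A = (292 − 487/2)/3 = 97/6, q_X = (324 − 487/2)/3 = 161/6, q_B = (358 − 487/2)/3 = 229/6.
Price P = 373 - 3·(487/6) = 259/2.
Bastion's profit: (259/2 - 15)·(229/6) = 4370.0833.

4370.08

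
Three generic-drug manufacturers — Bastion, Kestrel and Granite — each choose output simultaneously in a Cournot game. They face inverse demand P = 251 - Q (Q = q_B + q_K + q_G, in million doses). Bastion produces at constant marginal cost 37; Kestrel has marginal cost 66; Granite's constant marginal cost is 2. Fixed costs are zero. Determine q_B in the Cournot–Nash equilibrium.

Bastion's profit: π_B = (251 - Q)q_B - (37q_B). Setting ∂π_B/∂q_B = 0: 214 - 2q_B - (q_K + q_G) = 0.
Kestrel's first-order condition: 185 - 2q_K - (q_B + q_G) = 0.
Granite's first-order condition: 249 - 2q_G - (q_B + q_K) = 0.
Adding the 3 first-order conditions: 648 − 4Q = 0, so Q = 162.
Back-substituting: q_B = (214 − 162) = 52, q_K = (185 − 162) = 23, q_G = (249 − 162) = 87.

52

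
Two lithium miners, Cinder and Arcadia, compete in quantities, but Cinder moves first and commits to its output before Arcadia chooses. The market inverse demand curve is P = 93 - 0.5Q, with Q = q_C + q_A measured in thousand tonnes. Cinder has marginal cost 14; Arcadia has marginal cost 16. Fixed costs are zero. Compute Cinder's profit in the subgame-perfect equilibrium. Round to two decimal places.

The follower Arcadia best-responds to any q_C: π_A = (93 - 0.5Q)q_A - 16q_A.
Setting the follower's marginal profit to zero, 77 - (1/2)q_C - q_A = 0, i.e. q_A = (77 - (1/2)q_C).
Cinder substitutes q_A(q_C) into its own profit: π_C = q_C(93 - (1/2)q_C - (77 - (1/2)q_C)/2) - 14q_C = (109/2 - (1/4)q_C)q_C - 14q_C.
The leader's first-order condition 81/2 - (1/2)q_C = 0 yields q_C = 81.
Then q_A = (77 - (1/2)·81) = 73/2.
Price P = 93 - (1/2)·(235/2) = 137/4.
Cinder's profit: (137/4 - 14)·81 = 1640.2500.

1640.25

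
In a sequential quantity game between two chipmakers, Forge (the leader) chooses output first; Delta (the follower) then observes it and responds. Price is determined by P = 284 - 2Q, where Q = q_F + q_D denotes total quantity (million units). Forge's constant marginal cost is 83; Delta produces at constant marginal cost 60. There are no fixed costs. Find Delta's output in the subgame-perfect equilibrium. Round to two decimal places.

33.75

Solve by backward induction. Given q_F, the follower Delta maximises π_D = (284 - 2q_F - 2q_D)q_D - 60q_D.
∂π_D/∂q_D = 224 - 2q_F - 4q_D = 0 gives the reaction function q_D = (224 - 2q_F)/4.
The leader anticipates this reaction. Substituting into P = 284 - 2Q gives P = 172 - q_F, so π_F = (172 - q_F)q_F - 83q_F.
Maximising: ∂π_F/∂q_F = 89 - 2q_F = 0, giving q_F = 89/2.
Then q_D = (224 - 2·(89/2))/4 = 135/4.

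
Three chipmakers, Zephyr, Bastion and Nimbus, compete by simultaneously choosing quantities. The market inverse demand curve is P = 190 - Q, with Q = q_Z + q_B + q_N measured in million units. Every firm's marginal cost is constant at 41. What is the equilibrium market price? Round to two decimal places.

78.25

A representative firm's profit is π_i = q_i(190 - Q) - 41q_i.
Setting ∂π_i/∂q_i = 0 with rivals' quantities fixed: 149 - 2q_i - Σ_{j≠i} q_j = 0.
With identical firms every q_j equals q_i, so Σ_{j≠i} q_j = 2q_i and 149 = 4q_i, giving q_i = 149/4.
Total output Q = 447/4, so price P = 190 - 447/4 = 313/4.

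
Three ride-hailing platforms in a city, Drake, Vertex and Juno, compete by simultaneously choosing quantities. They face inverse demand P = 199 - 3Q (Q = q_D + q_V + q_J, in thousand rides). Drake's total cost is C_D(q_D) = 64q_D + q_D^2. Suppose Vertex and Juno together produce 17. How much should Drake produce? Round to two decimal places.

With rivals' combined output fixed at 17, Drake's profit is π_D = (199 - 3·17 - 3q_D)q_D - (64q_D + q_D²) = (148 - 3q_D)q_D - (64q_D + q_D²).
∂π_D/∂q_D = 84 - 8q_D = 0, so q_D = 21/2.

10.50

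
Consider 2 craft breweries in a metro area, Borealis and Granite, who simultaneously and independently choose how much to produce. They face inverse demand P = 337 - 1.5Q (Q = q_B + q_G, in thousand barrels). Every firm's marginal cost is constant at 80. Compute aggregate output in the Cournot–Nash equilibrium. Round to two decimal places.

114.22

A representative firm's profit is π_i = q_i(337 - 1.5Q) - 80q_i.
Setting ∂π_i/∂q_i = 0 with rivals' quantities fixed: 257 - 3q_i - (3/2)q_j = 0.
By symmetry each firm produces the same amount; substituting q_j = q_i yields q_i = 257/(9/2) = 514/9.
Total output Q = 514/9 + 514/9 = 1028/9.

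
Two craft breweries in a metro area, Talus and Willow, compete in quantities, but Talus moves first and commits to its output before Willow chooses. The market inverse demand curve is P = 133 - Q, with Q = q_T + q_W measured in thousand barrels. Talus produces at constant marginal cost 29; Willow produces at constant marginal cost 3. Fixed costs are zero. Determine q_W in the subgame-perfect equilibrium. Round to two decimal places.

45.50

Solve by backward induction. Given q_T, the follower Willow maximises π_W = (133 - q_T - q_W)q_W - 3q_W.
Setting the follower's marginal profit to zero, 130 - q_T - 2q_W = 0, i.e. q_W = (130 - q_T)/2.
Talus substitutes q_W(q_T) into its own profit: π_T = q_T(133 - q_T - (130 - q_T)/2) - 29q_T = (68 - (1/2)q_T)q_T - 29q_T.
The leader's first-order condition 39 - q_T = 0 yields q_T = 39.
Then q_W = (130 - 39)/2 = 91/2.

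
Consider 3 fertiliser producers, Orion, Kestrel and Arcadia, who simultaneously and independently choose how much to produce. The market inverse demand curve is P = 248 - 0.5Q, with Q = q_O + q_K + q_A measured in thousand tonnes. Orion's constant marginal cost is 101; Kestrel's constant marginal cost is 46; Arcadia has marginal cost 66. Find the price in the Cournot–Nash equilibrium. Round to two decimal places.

Orion's profit: π_O = (248 - 0.5Q)q_O - (101q_O). Setting ∂π_O/∂q_O = 0: 147 - q_O - (1/2)(q_K + q_A) = 0.
Kestrel's first-order condition: 202 - q_K - (1/2)(q_O + q_A) = 0.
Arcadia's first-order condition: 182 - q_A - (1/2)(q_O + q_K) = 0.
Adding the 3 conditions: 531 − Q − Q = 0, i.e. Q = 531/2.
Back-substituting: q_O = (147 − 531/4)/(1/2) = 57/2, q_K = (202 − 531/4)/(1/2) = 277/2, q_A = (182 − 531/4)/(1/2) = 197/2.
Total output Q = 531/2, so price P = 248 - (1/2)·(531/2) = 461/4.

115.25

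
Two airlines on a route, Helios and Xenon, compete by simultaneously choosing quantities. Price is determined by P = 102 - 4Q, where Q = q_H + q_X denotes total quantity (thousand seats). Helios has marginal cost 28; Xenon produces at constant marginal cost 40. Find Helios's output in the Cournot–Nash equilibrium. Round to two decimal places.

7.17

Helios's profit: π_H = (102 - 4Q)q_H - (28q_H). Setting ∂π_H/∂q_H = 0: 74 - 8q_H - 4(q_X) = 0.
Xenon's profit: π_X = (102 - 4Q)q_X - (40q_X). Setting ∂π_X/∂q_X = 0: 62 - 8q_X - 4(q_H) = 0.
Best responses: q_H = (74 - 4q_X)/8, q_X = (62 - 4q_H)/8.
Solving the pair: q_H = 43/6, q_X = 25/6.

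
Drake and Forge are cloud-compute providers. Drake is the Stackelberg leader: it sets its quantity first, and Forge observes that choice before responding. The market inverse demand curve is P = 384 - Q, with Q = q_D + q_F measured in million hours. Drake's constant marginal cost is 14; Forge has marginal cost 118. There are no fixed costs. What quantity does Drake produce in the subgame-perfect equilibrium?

237

Solve by backward induction. Given q_D, the follower Forge maximises π_F = (384 - q_D - q_F)q_F - 118q_F.
Follower FOC: 266 - q_D - 2q_F = 0, so q_F(q_D) = (266 - q_D)/2.
The leader anticipates this reaction. Substituting into P = 384 - Q gives P = 251 - (1/2)q_D, so π_D = (251 - (1/2)q_D)q_D - 14q_D.
The leader's first-order condition 237 - q_D = 0 yields q_D = 237.
Then q_F = (266 - 237)/2 = 29/2.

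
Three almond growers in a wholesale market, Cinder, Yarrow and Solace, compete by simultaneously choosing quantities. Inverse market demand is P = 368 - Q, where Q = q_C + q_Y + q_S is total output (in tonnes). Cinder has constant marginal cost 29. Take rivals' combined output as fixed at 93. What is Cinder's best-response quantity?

123

With rivals' combined output fixed at 93, Cinder's profit is π_C = (368 - 93 - q_C)q_C - (29q_C) = (275 - q_C)q_C - (29q_C).
∂π_C/∂q_C = 246 - 2q_C = 0, so q_C = 123.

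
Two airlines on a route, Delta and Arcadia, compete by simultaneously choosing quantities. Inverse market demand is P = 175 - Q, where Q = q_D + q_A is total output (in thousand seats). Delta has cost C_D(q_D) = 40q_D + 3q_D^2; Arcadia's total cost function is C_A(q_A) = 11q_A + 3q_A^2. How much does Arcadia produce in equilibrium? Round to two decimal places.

18.68

Delta's profit: π_D = (175 - Q)q_D - (40q_D + 3q_D²). Setting ∂π_D/∂q_D = 0: 135 - 8q_D - (q_A) = 0.
Arcadia's first-order condition: 164 - 8q_A - (q_D) = 0.
Rearranging gives the reaction functions q_D = (135 - q_A)/8 and q_A = (164 - q_D)/8.
Substituting one into the other gives q_D = 916/63 and q_A = 1177/63.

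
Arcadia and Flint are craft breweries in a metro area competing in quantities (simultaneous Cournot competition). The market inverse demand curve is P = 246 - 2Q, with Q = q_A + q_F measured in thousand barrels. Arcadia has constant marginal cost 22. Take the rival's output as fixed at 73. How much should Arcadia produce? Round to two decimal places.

With the rival's output fixed at 73, Arcadia's profit is π_A = (246 - 2·73 - 2q_A)q_A - (22q_A) = (100 - 2q_A)q_A - (22q_A).
∂π_A/∂q_A = 78 - 4q_A = 0, so q_A = 39/2.

19.50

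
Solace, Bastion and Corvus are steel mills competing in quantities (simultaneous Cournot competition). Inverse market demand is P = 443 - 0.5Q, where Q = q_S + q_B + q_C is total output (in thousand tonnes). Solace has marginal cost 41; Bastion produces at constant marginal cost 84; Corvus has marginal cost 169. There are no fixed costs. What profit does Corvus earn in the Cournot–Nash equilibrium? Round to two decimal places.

Solace's profit: π_S = (443 - 0.5Q)q_S - (41q_S). Setting ∂π_S/∂q_S = 0: 402 - q_S - (1/2)(q_B + q_C) = 0.
Bastion's first-order condition: 359 - q_B - (1/2)(q_S + q_C) = 0.
Corvus's profit: π_C = (443 - 0.5Q)q_C - (169q_C). Setting ∂π_C/∂q_C = 0: 274 - q_C - (1/2)(q_S + q_B) = 0.
Adding the 3 first-order conditions: 1035 − 2Q = 0, so Q = 1035/2.
Back-substituting: q_S = (402 − 1035/4)/(1/2) = 573/2, q_B = (359 − 1035/4)/(1/2) = 401/2, q_C = (274 − 1035/4)/(1/2) = 61/2.
Price P = 443 - (1/2)·(1035/2) = 737/4.
Corvus's profit: (737/4 - 169)·(61/2) = 465.1250.

465.13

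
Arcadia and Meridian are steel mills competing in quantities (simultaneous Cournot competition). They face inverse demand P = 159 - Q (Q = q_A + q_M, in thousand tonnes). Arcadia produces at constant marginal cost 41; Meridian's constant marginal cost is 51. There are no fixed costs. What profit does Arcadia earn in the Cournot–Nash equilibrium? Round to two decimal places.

1820.44

Arcadia's profit: π_A = (159 - Q)q_A - (41q_A). Setting ∂π_A/∂q_A = 0: 118 - 2q_A - (q_M) = 0.
Meridian's first-order condition: 108 - 2q_M - (q_A) = 0.
So q_A = (118 - q_M)/2 and q_M = (108 - q_A)/2.
Substituting one into the other gives q_A = 128/3 and q_M = 98/3.
Price P = 159 - 226/3 = 251/3.
Arcadia's profit: (251/3 - 41)·(128/3) = 1820.4444.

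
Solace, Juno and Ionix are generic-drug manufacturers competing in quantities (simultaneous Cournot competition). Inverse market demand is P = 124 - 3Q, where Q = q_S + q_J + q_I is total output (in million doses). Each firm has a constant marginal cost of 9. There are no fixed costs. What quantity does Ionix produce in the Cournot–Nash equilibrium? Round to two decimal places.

9.58

A representative firm's profit is π_i = q_i(124 - 3Q) - 9q_i.
Setting ∂π_i/∂q_i = 0 with rivals' quantities fixed: 115 - 6q_i - 3·Σ_{j≠i} q_j = 0.
By symmetry each firm produces the same amount; substituting Σ_{j≠i} q_j = 2q_i yields q_i = 115/12.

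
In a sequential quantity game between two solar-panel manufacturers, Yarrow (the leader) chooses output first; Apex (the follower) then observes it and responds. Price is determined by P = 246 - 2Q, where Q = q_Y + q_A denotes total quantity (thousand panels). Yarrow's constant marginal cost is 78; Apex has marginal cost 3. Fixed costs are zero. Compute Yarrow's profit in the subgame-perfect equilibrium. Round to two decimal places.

Solve by backward induction. Given q_Y, the follower Apex maximises π_A = (246 - 2q_Y - 2q_A)q_A - 3q_A.
Follower FOC: 243 - 2q_Y - 4q_A = 0, so q_A(q_Y) = (243 - 2q_Y)/4.
The leader anticipates this reaction. Substituting into P = 246 - 2Q gives P = 249/2 - q_Y, so π_Y = (249/2 - q_Y)q_Y - 78q_Y.
Maximising: ∂π_Y/∂q_Y = 93/2 - 2q_Y = 0, giving q_Y = 93/4.
Then q_A = (243 - 2·(93/4))/4 = 393/8.
Price P = 246 - 2·(579/8) = 405/4.
Yarrow's profit: (405/4 - 78)·(93/4) = 540.5625.

540.56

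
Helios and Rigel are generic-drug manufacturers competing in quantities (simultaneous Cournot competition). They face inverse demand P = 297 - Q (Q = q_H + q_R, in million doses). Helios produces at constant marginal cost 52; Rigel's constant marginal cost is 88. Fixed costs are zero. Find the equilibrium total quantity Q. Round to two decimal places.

151.33

Helios's profit: π_H = (297 - Q)q_H - (52q_H). Setting ∂π_H/∂q_H = 0: 245 - 2q_H - (q_R) = 0.
Rigel's profit: π_R = (297 - Q)q_R - (88q_R). Setting ∂π_R/∂q_R = 0: 209 - 2q_R - (q_H) = 0.
Best responses: q_H = (245 - q_R)/2, q_R = (209 - q_H)/2.
Substituting one into the other gives q_H = 281/3 and q_R = 173/3.
Total output Q = 281/3 + 173/3 = 454/3.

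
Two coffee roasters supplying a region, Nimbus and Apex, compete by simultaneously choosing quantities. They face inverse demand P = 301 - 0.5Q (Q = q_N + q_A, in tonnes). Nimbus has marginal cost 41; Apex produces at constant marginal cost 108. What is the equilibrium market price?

Nimbus's profit: π_N = (301 - 0.5Q)q_N - (41q_N). Setting ∂π_N/∂q_N = 0: 260 - q_N - (1/2)(q_A) = 0.
Apex's profit: π_A = (301 - 0.5Q)q_A - (108q_A). Setting ∂π_A/∂q_A = 0: 193 - q_A - (1/2)(q_N) = 0.
Best responses: q_N = (260 - (1/2)q_A), q_A = (193 - (1/2)q_N).
Substituting one into the other gives q_N = 218 and q_A = 84.
Total output Q = 302, so price P = 301 - (1/2)·302 = 150.

150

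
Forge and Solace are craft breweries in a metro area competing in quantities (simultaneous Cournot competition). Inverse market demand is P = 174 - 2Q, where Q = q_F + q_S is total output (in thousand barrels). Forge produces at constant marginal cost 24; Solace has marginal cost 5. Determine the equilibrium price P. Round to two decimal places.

67.67

Forge's profit: π_F = (174 - 2Q)q_F - (24q_F). Setting ∂π_F/∂q_F = 0: 150 - 4q_F - 2(q_S) = 0.
Solace's first-order condition: 169 - 4q_S - 2(q_F) = 0.
Best responses: q_F = (150 - 2q_S)/4, q_S = (169 - 2q_F)/4.
Substituting one into the other gives q_F = 131/6 and q_S = 94/3.
Total output Q = 319/6, so price P = 174 - 2·(319/6) = 203/3.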